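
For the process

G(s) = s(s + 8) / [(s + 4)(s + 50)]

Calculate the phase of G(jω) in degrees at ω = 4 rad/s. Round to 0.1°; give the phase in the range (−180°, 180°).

At s = jω = j4:
zero (s+8): 8 + j4 → |·| = √(8²+4²) = √80 ≈ 8.9443, ∠ = arctan(4/8) ≈ 26.57°
zero at origin: s = j4 → |·| = 4, ∠ = 90.00°
pole (s+4): 4 + j4 → |·| = √(4²+4²) = √32 ≈ 5.6569, ∠ = arctan(4/4) ≈ 45.00°
pole (s+50): 50 + j4 → |·| = √(50²+4²) = √2516 ≈ 50.16, ∠ = arctan(4/50) ≈ 4.57°
∠G = 116.57° − 49.57° = 67.00°

67.0°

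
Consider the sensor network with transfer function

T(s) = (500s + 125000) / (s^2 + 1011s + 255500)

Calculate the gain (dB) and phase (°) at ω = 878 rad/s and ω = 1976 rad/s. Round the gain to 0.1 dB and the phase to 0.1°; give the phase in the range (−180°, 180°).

ω = 878: -7.0 dB, -46.0°; ω = 1976: -12.4 dB, -68.5°

Substitute s = j878:
Numerator: 500(j878) + 125000 = 125000 + j439000
Denominator: (j878)^2 + 1011(j878) + 255500 = -515384 + j887658
|N| = √(125000² + 439000²) ≈ 4.5645e+05, ∠N ≈ 74.11°
|D| = √(515384² + 887658²) ≈ 1.0264e+06, ∠D ≈ 120.14°
|T| = 4.5645e+05 / 1.0264e+06 ≈ 0.44471
Gain = 20 log₁₀(0.44471) ≈ -7.04 dB
∠T = 74.11° − 120.14° = -46.03°

Substitute s = j1976:
Numerator: 500(j1976) + 125000 = 125000 + j988000
Denominator: (j1976)^2 + 1011(j1976) + 255500 = -3649076 + j1997736
|N| = √(125000² + 988000²) ≈ 9.9588e+05, ∠N ≈ 82.79°
|D| = √(3649076² + 1997736²) ≈ 4.1601e+06, ∠D ≈ 151.30°
|T| = 9.9588e+05 / 4.1601e+06 ≈ 0.23939
Gain = 20 log₁₀(0.23939) ≈ -12.42 dB
∠T = 82.79° − 151.30° = -68.51°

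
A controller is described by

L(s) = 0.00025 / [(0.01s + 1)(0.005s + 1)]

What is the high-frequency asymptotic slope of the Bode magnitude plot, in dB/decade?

-40 dB/decade

Each pole contributes −20 dB/decade at high frequency; each zero contributes +20 dB/decade.
Net: 0 zero(s) − 2 pole(s) → -40 dB/decade.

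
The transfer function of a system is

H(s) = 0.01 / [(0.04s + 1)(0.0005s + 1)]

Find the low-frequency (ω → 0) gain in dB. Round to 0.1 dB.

H(0) = 0.01 · 1 / 1 = 0.01
20 log₁₀(0.01) ≈ -40.00 dB

-40.0 dB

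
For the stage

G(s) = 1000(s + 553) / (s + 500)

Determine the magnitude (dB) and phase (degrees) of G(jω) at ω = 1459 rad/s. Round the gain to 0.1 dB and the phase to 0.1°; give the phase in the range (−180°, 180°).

At s = jω = j1459:
zero (s+553): 553 + j1459 → |·| = √(553²+1459²) = √2434490 ≈ 1560.3, ∠ = arctan(1459/553) ≈ 69.24°
pole (s+500): 500 + j1459 → |·| = √(500²+1459²) = √2378681 ≈ 1542.3, ∠ = arctan(1459/500) ≈ 71.08°
|G| = 1000 · 1560.3 / 1542.3 ≈ 1011.7
Gain = 20 log₁₀(1011.7) ≈ 60.10 dB
∠G = 69.24° − 71.08° = -1.84°

60.1 dB, -1.8°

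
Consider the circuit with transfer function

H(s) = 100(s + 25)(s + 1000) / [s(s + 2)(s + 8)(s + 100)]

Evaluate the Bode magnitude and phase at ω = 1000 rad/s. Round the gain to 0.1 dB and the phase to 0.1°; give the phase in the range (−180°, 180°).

-77.0 dB, 139.9°

At s = jω = j1000:
zero (s+25): 25 + j1000 → |·| = √(25²+1000²) = √1000625 ≈ 1000.3, ∠ = arctan(1000/25) ≈ 88.57°
zero (s+1000): 1000 + j1000 → |·| = √(1000²+1000²) = √2000000 ≈ 1414.2, ∠ = arctan(1000/1000) ≈ 45.00°
pole (s+2): 2 + j1000 → |·| = √(2²+1000²) = √1000004 ≈ 1000, ∠ = arctan(1000/2) ≈ 89.89°
pole (s+8): 8 + j1000 → |·| = √(8²+1000²) = √1000064 ≈ 1000, ∠ = arctan(1000/8) ≈ 89.54°
pole (s+100): 100 + j1000 → |·| = √(100²+1000²) = √1010000 ≈ 1005, ∠ = arctan(1000/100) ≈ 84.29°
pole at origin: |s| = 1000, ∠ = 90.00° (in denominator)
|H| = 100 · 1.4146e+06 / 1.005e+12 ≈ 0.00014076
Gain = 20 log₁₀(0.00014076) ≈ -77.03 dB
∠H = 133.57° − 353.72° = -220.15° ≡ 139.85° (principal value)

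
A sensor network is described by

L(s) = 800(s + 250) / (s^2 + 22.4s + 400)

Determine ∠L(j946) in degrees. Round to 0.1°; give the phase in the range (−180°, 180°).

-103.4°

At s = jω = j946:
zero (s+250): 250 + j946 → |·| = √(250²+946²) = √957416 ≈ 978.48, ∠ = arctan(946/250) ≈ 75.20°
quadratic: (j946)² + 22.4·j946 + 400 = -894516 + j21190.4 → |·| ≈ 8.9477e+05, ∠ ≈ 178.64°
∠L = 75.20° − 178.64° = -103.44°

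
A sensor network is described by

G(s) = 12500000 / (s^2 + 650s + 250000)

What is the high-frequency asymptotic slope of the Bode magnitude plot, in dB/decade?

-40 dB/decade

Each pole contributes −20 dB/decade at high frequency; each zero contributes +20 dB/decade.
Net: 0 zero(s) − 2 pole(s) → -40 dB/decade.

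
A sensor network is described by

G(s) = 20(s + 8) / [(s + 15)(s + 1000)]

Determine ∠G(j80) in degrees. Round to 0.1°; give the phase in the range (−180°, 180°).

0.3°

At s = jω = j80:
zero (s+8): 8 + j80 → |·| = √(8²+80²) = √6464 ≈ 80.399, ∠ = arctan(80/8) ≈ 84.29°
pole (s+15): 15 + j80 → |·| = √(15²+80²) = √6625 ≈ 81.394, ∠ = arctan(80/15) ≈ 79.38°
pole (s+1000): 1000 + j80 → |·| = √(1000²+80²) = √1006400 ≈ 1003.2, ∠ = arctan(80/1000) ≈ 4.57°
∠G = 84.29° − 83.95° = 0.34°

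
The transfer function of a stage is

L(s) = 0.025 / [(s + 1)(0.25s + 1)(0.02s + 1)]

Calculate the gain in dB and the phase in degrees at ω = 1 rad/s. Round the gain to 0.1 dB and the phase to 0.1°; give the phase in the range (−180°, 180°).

At ω = 1 rad/s:
pole (1 + j1·1) = 1 + j1 → |·| ≈ 1.4142, ∠ ≈ 45.00°
pole (1 + j1·0.25) = 1 + j0.25 → |·| ≈ 1.0308, ∠ ≈ 14.04°
pole (1 + j1·0.02) = 1 + j0.02 → |·| ≈ 1.0002, ∠ ≈ 1.15°
|L| = 0.025 · 1 / (1.4142 · 1.0308 · 1.0002) ≈ 0.017146
Gain = 20 log₁₀(0.017146) ≈ -35.32 dB
∠L = (0°) − (45.00° + 14.04° + 1.15°) = -60.19°

-35.3 dB, -60.2°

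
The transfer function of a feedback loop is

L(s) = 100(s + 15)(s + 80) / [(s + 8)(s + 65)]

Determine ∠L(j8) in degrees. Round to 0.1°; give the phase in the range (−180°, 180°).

-18.2°

At s = jω = j8:
zero (s+15): 15 + j8 → |·| = √(15²+8²) = √289 ≈ 17, ∠ = arctan(8/15) ≈ 28.07°
zero (s+80): 80 + j8 → |·| = √(80²+8²) = √6464 ≈ 80.399, ∠ = arctan(8/80) ≈ 5.71°
pole (s+8): 8 + j8 → |·| = √(8²+8²) = √128 ≈ 11.314, ∠ = arctan(8/8) ≈ 45.00°
pole (s+65): 65 + j8 → |·| = √(65²+8²) = √4289 ≈ 65.49, ∠ = arctan(8/65) ≈ 7.02°
∠L = 33.78° − 52.02° = -18.24°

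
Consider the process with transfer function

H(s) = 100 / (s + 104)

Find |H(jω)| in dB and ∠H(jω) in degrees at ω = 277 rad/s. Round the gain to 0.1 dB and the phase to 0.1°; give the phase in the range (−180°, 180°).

At s = jω = j277:
pole (s+104): 104 + j277 → |·| = √(104²+277²) = √87545 ≈ 295.88, ∠ = arctan(277/104) ≈ 69.42°
|H| = 100 / 295.88 ≈ 0.33797
Gain = 20 log₁₀(0.33797) ≈ -9.42 dB
∠H = 0.00° − 69.42° = -69.42°

-9.4 dB, -69.4°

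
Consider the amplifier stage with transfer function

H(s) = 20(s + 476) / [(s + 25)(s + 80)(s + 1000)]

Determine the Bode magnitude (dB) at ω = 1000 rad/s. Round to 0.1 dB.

At s = jω = j1000:
zero (s+476): 476 + j1000 → |·| = √(476²+1000²) = √1226576 ≈ 1107.5, ∠ = arctan(1000/476) ≈ 64.55°
pole (s+25): 25 + j1000 → |·| = √(25²+1000²) = √1000625 ≈ 1000.3, ∠ = arctan(1000/25) ≈ 88.57°
pole (s+80): 80 + j1000 → |·| = √(80²+1000²) = √1006400 ≈ 1003.2, ∠ = arctan(1000/80) ≈ 85.43°
pole (s+1000): 1000 + j1000 → |·| = √(1000²+1000²) = √2000000 ≈ 1414.2, ∠ = arctan(1000/1000) ≈ 45.00°
|H| = 20 · 1107.5 / 1.4192e+09 ≈ 1.5607e-05
Gain = 20 log₁₀(1.5607e-05) ≈ -96.13 dB

-96.1 dB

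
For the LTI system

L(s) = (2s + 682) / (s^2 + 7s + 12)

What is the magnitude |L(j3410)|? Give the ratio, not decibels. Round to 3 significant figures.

Substitute s = j3410:
Numerator: 2(j3410) + 682 = 682 + j6820
Denominator: (j3410)^2 + 7(j3410) + 12 = -11628088 + j23870
|N| = √(682² + 6820²) ≈ 6854, ∠N ≈ 84.29°
|D| = √(11628088² + 23870²) ≈ 1.1628e+07, ∠D ≈ 179.88°
|L| = 6854 / 1.1628e+07 ≈ 0.00058944

0.000589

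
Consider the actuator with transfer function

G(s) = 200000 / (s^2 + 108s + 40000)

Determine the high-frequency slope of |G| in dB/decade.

Each pole contributes −20 dB/decade at high frequency; each zero contributes +20 dB/decade.
Net: 0 zero(s) − 2 pole(s) → -40 dB/decade.

-40 dB/decade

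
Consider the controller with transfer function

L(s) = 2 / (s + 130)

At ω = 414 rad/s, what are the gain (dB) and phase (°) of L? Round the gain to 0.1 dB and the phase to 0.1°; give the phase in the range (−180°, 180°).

-46.7 dB, -72.6°

At s = jω = j414:
pole (s+130): 130 + j414 → |·| = √(130²+414²) = √188296 ≈ 433.93, ∠ = arctan(414/130) ≈ 72.57°
|L| = 2 / 433.93 ≈ 0.004609
Gain = 20 log₁₀(0.004609) ≈ -46.73 dB
∠L = 0.00° − 72.57° = -72.57°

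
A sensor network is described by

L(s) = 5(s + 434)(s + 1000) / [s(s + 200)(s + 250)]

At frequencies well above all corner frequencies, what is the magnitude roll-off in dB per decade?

Each pole contributes −20 dB/decade at high frequency; each zero contributes +20 dB/decade.
Net: 2 zero(s) − 3 pole(s) → -20 dB/decade.

-20 dB/decade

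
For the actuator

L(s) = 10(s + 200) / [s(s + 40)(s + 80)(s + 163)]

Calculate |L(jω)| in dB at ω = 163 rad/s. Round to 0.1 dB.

At s = jω = j163:
zero (s+200): 200 + j163 → |·| = √(200²+163²) = √66569 ≈ 258.01, ∠ = arctan(163/200) ≈ 39.18°
pole (s+40): 40 + j163 → |·| = √(40²+163²) = √28169 ≈ 167.84, ∠ = arctan(163/40) ≈ 76.21°
pole (s+80): 80 + j163 → |·| = √(80²+163²) = √32969 ≈ 181.57, ∠ = arctan(163/80) ≈ 63.86°
pole (s+163): 163 + j163 → |·| = √(163²+163²) = √53138 ≈ 230.52, ∠ = arctan(163/163) ≈ 45.00°
pole at origin: |s| = 163, ∠ = 90.00° (in denominator)
|L| = 10 · 258.01 / 1.1451e+09 ≈ 2.2532e-06
Gain = 20 log₁₀(2.2532e-06) ≈ -112.94 dB

-112.9 dB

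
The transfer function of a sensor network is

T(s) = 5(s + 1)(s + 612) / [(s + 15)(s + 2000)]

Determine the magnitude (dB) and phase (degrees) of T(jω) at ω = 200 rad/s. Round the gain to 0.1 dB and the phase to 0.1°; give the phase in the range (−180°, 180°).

At s = jω = j200:
zero (s+1): 1 + j200 → |·| = √(1²+200²) = √40001 ≈ 200, ∠ = arctan(200/1) ≈ 89.71°
zero (s+612): 612 + j200 → |·| = √(612²+200²) = √414544 ≈ 643.85, ∠ = arctan(200/612) ≈ 18.10°
pole (s+15): 15 + j200 → |·| = √(15²+200²) = √40225 ≈ 200.56, ∠ = arctan(200/15) ≈ 85.71°
pole (s+2000): 2000 + j200 → |·| = √(2000²+200²) = √4040000 ≈ 2010, ∠ = arctan(200/2000) ≈ 5.71°
|T| = 5 · 1.2877e+05 / 4.0313e+05 ≈ 1.5971
Gain = 20 log₁₀(1.5971) ≈ 4.07 dB
∠T = 107.81° − 91.42° = 16.39°

4.1 dB, 16.4°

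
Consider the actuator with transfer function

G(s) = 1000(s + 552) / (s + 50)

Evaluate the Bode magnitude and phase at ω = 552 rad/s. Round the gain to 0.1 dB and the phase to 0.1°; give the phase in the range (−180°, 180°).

63.0 dB, -39.8°

At s = jω = j552:
zero (s+552): 552 + j552 → |·| = √(552²+552²) = √609408 ≈ 780.65, ∠ = arctan(552/552) ≈ 45.00°
pole (s+50): 50 + j552 → |·| = √(50²+552²) = √307204 ≈ 554.26, ∠ = arctan(552/50) ≈ 84.82°
|G| = 1000 · 780.65 / 554.26 ≈ 1408.5
Gain = 20 log₁₀(1408.5) ≈ 62.98 dB
∠G = 45.00° − 84.82° = -39.82°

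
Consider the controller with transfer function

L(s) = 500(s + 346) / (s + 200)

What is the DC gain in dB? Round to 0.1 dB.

58.7 dB

L(0) = 500·346 / (200) = 865
20 log₁₀(865) ≈ 58.74 dB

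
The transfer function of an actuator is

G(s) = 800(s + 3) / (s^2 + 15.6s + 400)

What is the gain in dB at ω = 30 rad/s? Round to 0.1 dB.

30.9 dB

At s = jω = j30:
zero (s+3): 3 + j30 → |·| = √(3²+30²) = √909 ≈ 30.15, ∠ = arctan(30/3) ≈ 84.29°
quadratic: (j30)² + 15.6·j30 + 400 = -500 + j468 → |·| ≈ 684.85, ∠ ≈ 136.89°
|G| = 800 · 30.15 / 684.85 ≈ 35.219
Gain = 20 log₁₀(35.219) ≈ 30.94 dB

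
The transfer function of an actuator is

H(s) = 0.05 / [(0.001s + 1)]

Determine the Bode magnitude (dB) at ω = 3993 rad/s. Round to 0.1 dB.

At ω = 3993 rad/s:
pole (1 + j3993·0.001) = 1 + j3.993 → |·| ≈ 4.1163, ∠ ≈ 75.94°
|H| = 0.05 · 1 / (4.1163) ≈ 0.012147
Gain = 20 log₁₀(0.012147) ≈ -38.31 dB

-38.3 dB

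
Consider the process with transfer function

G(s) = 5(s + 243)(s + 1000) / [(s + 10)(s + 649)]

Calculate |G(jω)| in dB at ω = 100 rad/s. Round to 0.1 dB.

At s = jω = j100:
zero (s+243): 243 + j100 → |·| = √(243²+100²) = √69049 ≈ 262.77, ∠ = arctan(100/243) ≈ 22.37°
zero (s+1000): 1000 + j100 → |·| = √(1000²+100²) = √1010000 ≈ 1005, ∠ = arctan(100/1000) ≈ 5.71°
pole (s+10): 10 + j100 → |·| = √(10²+100²) = √10100 ≈ 100.5, ∠ = arctan(100/10) ≈ 84.29°
pole (s+649): 649 + j100 → |·| = √(649²+100²) = √431201 ≈ 656.66, ∠ = arctan(100/649) ≈ 8.76°
|G| = 5 · 2.6408e+05 / 65994 ≈ 20.008
Gain = 20 log₁₀(20.008) ≈ 26.02 dB

26.0 dB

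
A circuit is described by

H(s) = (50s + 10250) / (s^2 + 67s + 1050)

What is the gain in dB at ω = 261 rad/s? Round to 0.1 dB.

Substitute s = j261:
Numerator: 50(j261) + 10250 = 10250 + j13050
Denominator: (j261)^2 + 67(j261) + 1050 = -67071 + j17487
|N| = √(10250² + 13050²) ≈ 16594, ∠N ≈ 51.85°
|D| = √(67071² + 17487²) ≈ 69313, ∠D ≈ 165.39°
|H| = 16594 / 69313 ≈ 0.23941
Gain = 20 log₁₀(0.23941) ≈ -12.42 dB

-12.4 dB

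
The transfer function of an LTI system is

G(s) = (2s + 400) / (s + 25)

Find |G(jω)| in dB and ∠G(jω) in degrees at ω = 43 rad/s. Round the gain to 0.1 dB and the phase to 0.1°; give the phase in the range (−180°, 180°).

Substitute s = j43:
Numerator: 2(j43) + 400 = 400 + j86
Denominator: (j43) + 25 = 25 + j43
|N| = √(400² + 86²) ≈ 409.14, ∠N ≈ 12.13°
|D| = √(25² + 43²) ≈ 49.739, ∠D ≈ 59.83°
|G| = 409.14 / 49.739 ≈ 8.2257
Gain = 20 log₁₀(8.2257) ≈ 18.30 dB
∠G = 12.13° − 59.83° = -47.70°

18.3 dB, -47.7°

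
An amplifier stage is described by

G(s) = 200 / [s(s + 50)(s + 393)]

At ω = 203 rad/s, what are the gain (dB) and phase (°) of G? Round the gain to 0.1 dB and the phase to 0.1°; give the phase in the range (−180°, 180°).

At s = jω = j203:
pole (s+50): 50 + j203 → |·| = √(50²+203²) = √43709 ≈ 209.07, ∠ = arctan(203/50) ≈ 76.16°
pole (s+393): 393 + j203 → |·| = √(393²+203²) = √195658 ≈ 442.33, ∠ = arctan(203/393) ≈ 27.32°
pole at origin: |s| = 203, ∠ = 90.00° (in denominator)
|G| = 200 / 1.8773e+07 ≈ 1.0654e-05
Gain = 20 log₁₀(1.0654e-05) ≈ -99.45 dB
∠G = 0.00° − 193.48° = -193.48° ≡ 166.52° (principal value)

-99.5 dB, 166.5°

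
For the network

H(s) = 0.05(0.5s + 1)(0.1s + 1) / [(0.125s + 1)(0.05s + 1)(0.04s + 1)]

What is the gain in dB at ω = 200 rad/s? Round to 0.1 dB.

At ω = 200 rad/s:
zero (1 + j200·0.5) = 1 + j100 → |·| ≈ 100, ∠ ≈ 89.43°
zero (1 + j200·0.1) = 1 + j20 → |·| ≈ 20.025, ∠ ≈ 87.14°
pole (1 + j200·0.125) = 1 + j25 → |·| ≈ 25.02, ∠ ≈ 87.71°
pole (1 + j200·0.05) = 1 + j10 → |·| ≈ 10.05, ∠ ≈ 84.29°
pole (1 + j200·0.04) = 1 + j8 → |·| ≈ 8.0623, ∠ ≈ 82.87°
|H| = 0.05 · 100 · 20.025 / (25.02 · 10.05 · 8.0623) ≈ 0.049389
Gain = 20 log₁₀(0.049389) ≈ -26.13 dB

-26.1 dB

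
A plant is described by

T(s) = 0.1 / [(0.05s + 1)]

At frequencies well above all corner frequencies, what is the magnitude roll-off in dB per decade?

-20 dB/decade

Each pole contributes −20 dB/decade at high frequency; each zero contributes +20 dB/decade.
Net: 0 zero(s) − 1 pole(s) → -20 dB/decade.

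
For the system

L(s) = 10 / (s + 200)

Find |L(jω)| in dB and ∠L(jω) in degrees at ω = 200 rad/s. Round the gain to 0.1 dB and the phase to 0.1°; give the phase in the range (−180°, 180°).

-29.0 dB, -45.0°

Substitute s = j200:
Numerator: 10 = 10 + j0
Denominator: (j200) + 200 = 200 + j200
|N| = √(10² + 0²) ≈ 10, ∠N ≈ 0.00°
|D| = √(200² + 200²) ≈ 282.84, ∠D ≈ 45.00°
|L| = 10 / 282.84 ≈ 0.035356
Gain = 20 log₁₀(0.035356) ≈ -29.03 dB
∠L = 0.00° − 45.00° = -45.00°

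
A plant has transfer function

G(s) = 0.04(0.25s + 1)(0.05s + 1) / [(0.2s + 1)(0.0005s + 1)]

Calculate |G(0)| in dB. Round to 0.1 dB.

-28.0 dB

G(0) = 0.04 · 1 / 1 = 0.04
20 log₁₀(0.04) ≈ -27.96 dB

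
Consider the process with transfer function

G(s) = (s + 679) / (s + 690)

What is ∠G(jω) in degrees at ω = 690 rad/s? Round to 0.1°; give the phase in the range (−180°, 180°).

Substitute s = j690:
Numerator: (j690) + 679 = 679 + j690
Denominator: (j690) + 690 = 690 + j690
|N| = √(679² + 690²) ≈ 968.06, ∠N ≈ 45.46°
|D| = √(690² + 690²) ≈ 975.81, ∠D ≈ 45.00°
∠G = 45.46° − 45.00° = 0.46°

0.5°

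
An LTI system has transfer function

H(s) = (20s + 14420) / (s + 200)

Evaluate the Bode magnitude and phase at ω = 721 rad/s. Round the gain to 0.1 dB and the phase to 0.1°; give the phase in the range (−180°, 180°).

Substitute s = j721:
Numerator: 20(j721) + 14420 = 14420 + j14420
Denominator: (j721) + 200 = 200 + j721
|N| = √(14420² + 14420²) ≈ 20393, ∠N ≈ 45.00°
|D| = √(200² + 721²) ≈ 748.23, ∠D ≈ 74.50°
|H| = 20393 / 748.23 ≈ 27.255
Gain = 20 log₁₀(27.255) ≈ 28.71 dB
∠H = 45.00° − 74.50° = -29.50°

28.7 dB, -29.5°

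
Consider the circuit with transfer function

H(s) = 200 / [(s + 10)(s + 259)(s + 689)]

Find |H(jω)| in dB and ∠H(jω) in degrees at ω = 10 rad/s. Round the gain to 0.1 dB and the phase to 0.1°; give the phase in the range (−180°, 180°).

-82.0 dB, -48.0°

At s = jω = j10:
pole (s+10): 10 + j10 → |·| = √(10²+10²) = √200 ≈ 14.142, ∠ = arctan(10/10) ≈ 45.00°
pole (s+259): 259 + j10 → |·| = √(259²+10²) = √67181 ≈ 259.19, ∠ = arctan(10/259) ≈ 2.21°
pole (s+689): 689 + j10 → |·| = √(689²+10²) = √474821 ≈ 689.07, ∠ = arctan(10/689) ≈ 0.83°
|H| = 200 / 2.5258e+06 ≈ 7.9183e-05
Gain = 20 log₁₀(7.9183e-05) ≈ -82.03 dB
∠H = 0.00° − 48.04° = -48.04°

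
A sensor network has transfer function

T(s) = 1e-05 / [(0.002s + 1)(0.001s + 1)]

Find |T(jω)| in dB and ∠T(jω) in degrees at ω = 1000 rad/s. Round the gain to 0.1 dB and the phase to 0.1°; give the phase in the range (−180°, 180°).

-110.0 dB, -108.4°

At ω = 1000 rad/s:
pole (1 + j1000·0.002) = 1 + j2 → |·| ≈ 2.2361, ∠ ≈ 63.43°
pole (1 + j1000·0.001) = 1 + j1 → |·| ≈ 1.4142, ∠ ≈ 45.00°
|T| = 1e-05 · 1 / (2.2361 · 1.4142) ≈ 3.1623e-06
Gain = 20 log₁₀(3.1623e-06) ≈ -110.00 dB
∠T = (0°) − (63.43° + 45.00°) = -108.43°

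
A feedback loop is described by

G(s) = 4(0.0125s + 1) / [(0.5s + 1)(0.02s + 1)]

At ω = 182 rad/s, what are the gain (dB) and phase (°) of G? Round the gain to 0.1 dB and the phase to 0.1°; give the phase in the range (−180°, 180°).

-30.8 dB, -97.7°

At ω = 182 rad/s:
zero (1 + j182·0.0125) = 1 + j2.275 → |·| ≈ 2.4851, ∠ ≈ 66.27°
pole (1 + j182·0.5) = 1 + j91 → |·| ≈ 91.005, ∠ ≈ 89.37°
pole (1 + j182·0.02) = 1 + j3.64 → |·| ≈ 3.7749, ∠ ≈ 74.64°
|G| = 4 · 2.4851 / (91.005 · 3.7749) ≈ 0.028936
Gain = 20 log₁₀(0.028936) ≈ -30.77 dB
∠G = (66.27°) − (89.37° + 74.64°) = -97.74°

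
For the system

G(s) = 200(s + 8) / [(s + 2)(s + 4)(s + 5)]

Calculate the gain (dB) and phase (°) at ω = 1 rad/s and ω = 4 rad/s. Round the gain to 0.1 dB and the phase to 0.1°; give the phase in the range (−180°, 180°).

At s = jω = j1:
zero (s+8): 8 + j1 → |·| = √(8²+1²) = √65 ≈ 8.0623, ∠ = arctan(1/8) ≈ 7.13°
pole (s+2): 2 + j1 → |·| = √(2²+1²) = √5 ≈ 2.2361, ∠ = arctan(1/2) ≈ 26.57°
pole (s+4): 4 + j1 → |·| = √(4²+1²) = √17 ≈ 4.1231, ∠ = arctan(1/4) ≈ 14.04°
pole (s+5): 5 + j1 → |·| = √(5²+1²) = √26 ≈ 5.099, ∠ = arctan(1/5) ≈ 11.31°
|G| = 200 · 8.0623 / 47.011 ≈ 34.3
Gain = 20 log₁₀(34.3) ≈ 30.71 dB
∠G = 7.13° − 51.92° = -44.79°

At s = jω = j4:
zero (s+8): 8 + j4 → |·| = √(8²+4²) = √80 ≈ 8.9443, ∠ = arctan(4/8) ≈ 26.57°
pole (s+2): 2 + j4 → |·| = √(2²+4²) = √20 ≈ 4.4721, ∠ = arctan(4/2) ≈ 63.43°
pole (s+4): 4 + j4 → |·| = √(4²+4²) = √32 ≈ 5.6569, ∠ = arctan(4/4) ≈ 45.00°
pole (s+5): 5 + j4 → |·| = √(5²+4²) = √41 ≈ 6.4031, ∠ = arctan(4/5) ≈ 38.66°
|G| = 200 · 8.9443 / 161.99 ≈ 11.043
Gain = 20 log₁₀(11.043) ≈ 20.86 dB
∠G = 26.57° − 147.09° = -120.52°

ω = 1: 30.7 dB, -44.8°; ω = 4: 20.9 dB, -120.5°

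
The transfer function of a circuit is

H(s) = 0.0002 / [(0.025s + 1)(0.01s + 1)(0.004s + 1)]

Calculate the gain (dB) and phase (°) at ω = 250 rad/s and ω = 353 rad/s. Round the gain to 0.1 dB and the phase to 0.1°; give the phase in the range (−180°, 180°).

ω = 250: -101.6 dB, 165.9°; ω = 353: -109.0 dB, 147.6°

At ω = 250 rad/s:
pole (1 + j250·0.025) = 1 + j6.25 → |·| ≈ 6.3295, ∠ ≈ 80.91°
pole (1 + j250·0.01) = 1 + j2.5 → |·| ≈ 2.6926, ∠ ≈ 68.20°
pole (1 + j250·0.004) = 1 + j1 → |·| ≈ 1.4142, ∠ ≈ 45.00°
|H| = 0.0002 · 1 / (6.3295 · 2.6926 · 1.4142) ≈ 8.2981e-06
Gain = 20 log₁₀(8.2981e-06) ≈ -101.62 dB
∠H = (0°) − (80.91° + 68.20° + 45.00°) = -194.11° ≡ 165.89° (principal value)

At ω = 353 rad/s:
pole (1 + j353·0.025) = 1 + j8.825 → |·| ≈ 8.8815, ∠ ≈ 83.54°
pole (1 + j353·0.01) = 1 + j3.53 → |·| ≈ 3.6689, ∠ ≈ 74.18°
pole (1 + j353·0.004) = 1 + j1.412 → |·| ≈ 1.7302, ∠ ≈ 54.69°
|H| = 0.0002 · 1 / (8.8815 · 3.6689 · 1.7302) ≈ 3.5474e-06
Gain = 20 log₁₀(3.5474e-06) ≈ -109.00 dB
∠H = (0°) − (83.54° + 74.18° + 54.69°) = -212.41° ≡ 147.59° (principal value)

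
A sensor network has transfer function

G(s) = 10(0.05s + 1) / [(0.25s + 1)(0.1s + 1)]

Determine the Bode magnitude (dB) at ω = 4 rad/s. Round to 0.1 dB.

16.5 dB

At ω = 4 rad/s:
zero (1 + j4·0.05) = 1 + j0.2 → |·| ≈ 1.0198, ∠ ≈ 11.31°
pole (1 + j4·0.25) = 1 + j1 → |·| ≈ 1.4142, ∠ ≈ 45.00°
pole (1 + j4·0.1) = 1 + j0.4 → |·| ≈ 1.077, ∠ ≈ 21.80°
|G| = 10 · 1.0198 / (1.4142 · 1.077) ≈ 6.6956
Gain = 20 log₁₀(6.6956) ≈ 16.52 dB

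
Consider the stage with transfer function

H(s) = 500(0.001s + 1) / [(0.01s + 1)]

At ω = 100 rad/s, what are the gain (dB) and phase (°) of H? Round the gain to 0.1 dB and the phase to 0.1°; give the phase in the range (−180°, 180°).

At ω = 100 rad/s:
zero (1 + j100·0.001) = 1 + j0.1 → |·| ≈ 1.005, ∠ ≈ 5.71°
pole (1 + j100·0.01) = 1 + j1 → |·| ≈ 1.4142, ∠ ≈ 45.00°
|H| = 500 · 1.005 / (1.4142) ≈ 355.32
Gain = 20 log₁₀(355.32) ≈ 51.01 dB
∠H = (5.71°) − (45.00°) = -39.29°

51.0 dB, -39.3°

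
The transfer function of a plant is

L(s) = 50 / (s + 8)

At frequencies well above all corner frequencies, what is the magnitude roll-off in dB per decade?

Each pole contributes −20 dB/decade at high frequency; each zero contributes +20 dB/decade.
Net: 0 zero(s) − 1 pole(s) → -20 dB/decade.

-20 dB/decade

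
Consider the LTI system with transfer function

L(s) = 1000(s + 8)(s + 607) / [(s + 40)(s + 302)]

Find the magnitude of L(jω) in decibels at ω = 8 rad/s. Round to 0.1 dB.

54.9 dB

At s = jω = j8:
zero (s+8): 8 + j8 → |·| = √(8²+8²) = √128 ≈ 11.314, ∠ = arctan(8/8) ≈ 45.00°
zero (s+607): 607 + j8 → |·| = √(607²+8²) = √368513 ≈ 607.05, ∠ = arctan(8/607) ≈ 0.76°
pole (s+40): 40 + j8 → |·| = √(40²+8²) = √1664 ≈ 40.792, ∠ = arctan(8/40) ≈ 11.31°
pole (s+302): 302 + j8 → |·| = √(302²+8²) = √91268 ≈ 302.11, ∠ = arctan(8/302) ≈ 1.52°
|L| = 1000 · 6868.2 / 12324 ≈ 557.3
Gain = 20 log₁₀(557.3) ≈ 54.92 dB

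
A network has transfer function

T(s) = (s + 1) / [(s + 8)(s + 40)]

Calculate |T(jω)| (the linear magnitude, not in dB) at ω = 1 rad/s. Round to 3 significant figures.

At s = jω = j1:
zero (s+1): 1 + j1 → |·| = √(1²+1²) = √2 ≈ 1.4142, ∠ = arctan(1/1) ≈ 45.00°
pole (s+8): 8 + j1 → |·| = √(8²+1²) = √65 ≈ 8.0623, ∠ = arctan(1/8) ≈ 7.13°
pole (s+40): 40 + j1 → |·| = √(40²+1²) = √1601 ≈ 40.012, ∠ = arctan(1/40) ≈ 1.43°
|T| = 1 · 1.4142 / 322.59 ≈ 0.0043839

0.00438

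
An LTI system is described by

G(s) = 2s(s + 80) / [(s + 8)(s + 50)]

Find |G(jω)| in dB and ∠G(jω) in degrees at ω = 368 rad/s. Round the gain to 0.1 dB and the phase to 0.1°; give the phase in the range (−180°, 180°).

At s = jω = j368:
zero (s+80): 80 + j368 → |·| = √(80²+368²) = √141824 ≈ 376.6, ∠ = arctan(368/80) ≈ 77.74°
zero at origin: s = j368 → |·| = 368, ∠ = 90.00°
pole (s+8): 8 + j368 → |·| = √(8²+368²) = √135488 ≈ 368.09, ∠ = arctan(368/8) ≈ 88.75°
pole (s+50): 50 + j368 → |·| = √(50²+368²) = √137924 ≈ 371.38, ∠ = arctan(368/50) ≈ 82.26°
|G| = 2 · 1.3859e+05 / 1.367e+05 ≈ 2.0277
Gain = 20 log₁₀(2.0277) ≈ 6.14 dB
∠G = 167.74° − 171.01° = -3.27°

6.1 dB, -3.3°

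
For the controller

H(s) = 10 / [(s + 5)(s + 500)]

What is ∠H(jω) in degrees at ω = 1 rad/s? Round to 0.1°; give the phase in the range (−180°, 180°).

-11.4°

At s = jω = j1:
pole (s+5): 5 + j1 → |·| = √(5²+1²) = √26 ≈ 5.099, ∠ = arctan(1/5) ≈ 11.31°
pole (s+500): 500 + j1 → |·| = √(500²+1²) = √250001 ≈ 500, ∠ = arctan(1/500) ≈ 0.11°
∠H = 0.00° − 11.42° = -11.42°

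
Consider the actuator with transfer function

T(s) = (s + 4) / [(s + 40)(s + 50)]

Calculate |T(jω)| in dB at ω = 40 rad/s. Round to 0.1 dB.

-39.1 dB

At s = jω = j40:
zero (s+4): 4 + j40 → |·| = √(4²+40²) = √1616 ≈ 40.2, ∠ = arctan(40/4) ≈ 84.29°
pole (s+40): 40 + j40 → |·| = √(40²+40²) = √3200 ≈ 56.569, ∠ = arctan(40/40) ≈ 45.00°
pole (s+50): 50 + j40 → |·| = √(50²+40²) = √4100 ≈ 64.031, ∠ = arctan(40/50) ≈ 38.66°
|T| = 1 · 40.2 / 3622.2 ≈ 0.011098
Gain = 20 log₁₀(0.011098) ≈ -39.10 dB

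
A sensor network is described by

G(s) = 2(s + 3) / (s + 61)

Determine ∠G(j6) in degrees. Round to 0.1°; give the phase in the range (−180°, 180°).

At s = jω = j6:
zero (s+3): 3 + j6 → |·| = √(3²+6²) = √45 ≈ 6.7082, ∠ = arctan(6/3) ≈ 63.43°
pole (s+61): 61 + j6 → |·| = √(61²+6²) = √3757 ≈ 61.294, ∠ = arctan(6/61) ≈ 5.62°
∠G = 63.43° − 5.62° = 57.81°

57.8°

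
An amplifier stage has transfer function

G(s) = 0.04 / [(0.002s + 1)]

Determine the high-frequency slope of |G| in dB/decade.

Each pole contributes −20 dB/decade at high frequency; each zero contributes +20 dB/decade.
Net: 0 zero(s) − 1 pole(s) → -20 dB/decade.

-20 dB/decade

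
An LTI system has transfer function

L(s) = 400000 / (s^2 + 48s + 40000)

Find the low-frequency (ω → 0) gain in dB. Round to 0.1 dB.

20.0 dB

L(0) = 400000 / 40000 = 10
20 log₁₀(10) ≈ 20.00 dB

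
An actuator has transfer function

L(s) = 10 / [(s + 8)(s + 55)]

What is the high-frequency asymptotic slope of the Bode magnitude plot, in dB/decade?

Each pole contributes −20 dB/decade at high frequency; each zero contributes +20 dB/decade.
Net: 0 zero(s) − 2 pole(s) → -40 dB/decade.

-40 dB/decade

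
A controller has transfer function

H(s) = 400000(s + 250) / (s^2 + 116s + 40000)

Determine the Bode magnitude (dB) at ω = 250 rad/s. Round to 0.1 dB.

71.7 dB

At s = jω = j250:
zero (s+250): 250 + j250 → |·| = √(250²+250²) = √125000 ≈ 353.55, ∠ = arctan(250/250) ≈ 45.00°
quadratic: (j250)² + 116·j250 + 40000 = -22500 + j29000 → |·| ≈ 36705, ∠ ≈ 127.81°
|H| = 400000 · 353.55 / 36705 ≈ 3852.9
Gain = 20 log₁₀(3852.9) ≈ 71.72 dB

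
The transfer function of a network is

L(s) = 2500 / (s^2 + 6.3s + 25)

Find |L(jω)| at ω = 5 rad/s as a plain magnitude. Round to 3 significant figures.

At s = jω = j5:
quadratic: (j5)² + 6.3·j5 + 25 = 0 + j31.5 → |·| ≈ 31.5, ∠ ≈ 90.00°
|L| = 2500 / 31.5 ≈ 79.365

79.4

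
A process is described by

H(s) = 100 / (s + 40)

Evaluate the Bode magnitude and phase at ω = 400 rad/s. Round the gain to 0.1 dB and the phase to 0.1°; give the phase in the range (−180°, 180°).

At s = jω = j400:
pole (s+40): 40 + j400 → |·| = √(40²+400²) = √161600 ≈ 402, ∠ = arctan(400/40) ≈ 84.29°
|H| = 100 / 402 ≈ 0.24876
Gain = 20 log₁₀(0.24876) ≈ -12.08 dB
∠H = 0.00° − 84.29° = -84.29°

-12.1 dB, -84.3°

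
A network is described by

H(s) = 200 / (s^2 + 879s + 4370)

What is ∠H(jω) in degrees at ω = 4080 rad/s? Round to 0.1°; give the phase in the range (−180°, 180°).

Substitute s = j4080:
Numerator: 200 = 200 + j0
Denominator: (j4080)^2 + 879(j4080) + 4370 = -16642030 + j3586320
|N| = √(200² + 0²) ≈ 200, ∠N ≈ 0.00°
|D| = √(16642030² + 3586320²) ≈ 1.7024e+07, ∠D ≈ 167.84°
∠H = 0.00° − 167.84° = -167.84°

-167.8°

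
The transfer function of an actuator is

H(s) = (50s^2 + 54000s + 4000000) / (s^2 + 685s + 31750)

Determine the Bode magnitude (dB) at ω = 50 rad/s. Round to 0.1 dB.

Substitute s = j50:
Numerator: 50(j50)^2 + 54000(j50) + 4000000 = 3875000 + j2700000
Denominator: (j50)^2 + 685(j50) + 31750 = 29250 + j34250
|N| = √(3875000² + 2700000²) ≈ 4.7229e+06, ∠N ≈ 34.87°
|D| = √(29250² + 34250²) ≈ 45040, ∠D ≈ 49.50°
|H| = 4.7229e+06 / 45040 ≈ 104.86
Gain = 20 log₁₀(104.86) ≈ 40.41 dB

40.4 dB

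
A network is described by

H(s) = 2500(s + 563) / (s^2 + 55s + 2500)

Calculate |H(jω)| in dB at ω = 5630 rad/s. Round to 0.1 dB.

At s = jω = j5630:
zero (s+563): 563 + j5630 → |·| = √(563²+5630²) = √32013869 ≈ 5658.1, ∠ = arctan(5630/563) ≈ 84.29°
quadratic: (j5630)² + 55·j5630 + 2500 = -31694400 + j309650 → |·| ≈ 3.1696e+07, ∠ ≈ 179.44°
|H| = 2500 · 5658.1 / 3.1696e+07 ≈ 0.44628
Gain = 20 log₁₀(0.44628) ≈ -7.01 dB

-7.0 dB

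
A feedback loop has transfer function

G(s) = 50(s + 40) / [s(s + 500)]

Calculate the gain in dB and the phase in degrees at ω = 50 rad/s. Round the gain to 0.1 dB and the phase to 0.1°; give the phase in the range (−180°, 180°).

-17.9 dB, -44.4°

At s = jω = j50:
zero (s+40): 40 + j50 → |·| = √(40²+50²) = √4100 ≈ 64.031, ∠ = arctan(50/40) ≈ 51.34°
pole (s+500): 500 + j50 → |·| = √(500²+50²) = √252500 ≈ 502.49, ∠ = arctan(50/500) ≈ 5.71°
pole at origin: |s| = 50, ∠ = 90.00° (in denominator)
|G| = 50 · 64.031 / 25124 ≈ 0.12743
Gain = 20 log₁₀(0.12743) ≈ -17.89 dB
∠G = 51.34° − 95.71° = -44.37°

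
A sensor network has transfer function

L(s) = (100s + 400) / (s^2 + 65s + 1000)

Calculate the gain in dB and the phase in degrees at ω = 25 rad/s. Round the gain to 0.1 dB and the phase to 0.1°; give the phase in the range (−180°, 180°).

Substitute s = j25:
Numerator: 100(j25) + 400 = 400 + j2500
Denominator: (j25)^2 + 65(j25) + 1000 = 375 + j1625
|N| = √(400² + 2500²) ≈ 2531.8, ∠N ≈ 80.91°
|D| = √(375² + 1625²) ≈ 1667.7, ∠D ≈ 77.01°
|L| = 2531.8 / 1667.7 ≈ 1.5181
Gain = 20 log₁₀(1.5181) ≈ 3.63 dB
∠L = 80.91° − 77.01° = 3.90°

3.6 dB, 3.9°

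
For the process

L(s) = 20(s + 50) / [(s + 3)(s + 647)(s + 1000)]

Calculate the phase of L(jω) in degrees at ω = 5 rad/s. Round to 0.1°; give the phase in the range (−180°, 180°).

At s = jω = j5:
zero (s+50): 50 + j5 → |·| = √(50²+5²) = √2525 ≈ 50.249, ∠ = arctan(5/50) ≈ 5.71°
pole (s+3): 3 + j5 → |·| = √(3²+5²) = √34 ≈ 5.831, ∠ = arctan(5/3) ≈ 59.04°
pole (s+647): 647 + j5 → |·| = √(647²+5²) = √418634 ≈ 647.02, ∠ = arctan(5/647) ≈ 0.44°
pole (s+1000): 1000 + j5 → |·| = √(1000²+5²) = √1000025 ≈ 1000, ∠ = arctan(5/1000) ≈ 0.29°
∠L = 5.71° − 59.77° = -54.06°

-54.1°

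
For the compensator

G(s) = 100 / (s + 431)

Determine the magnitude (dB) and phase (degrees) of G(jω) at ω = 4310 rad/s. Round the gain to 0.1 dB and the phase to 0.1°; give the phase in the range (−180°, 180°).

Substitute s = j4310:
Numerator: 100 = 100 + j0
Denominator: (j4310) + 431 = 431 + j4310
|N| = √(100² + 0²) ≈ 100, ∠N ≈ 0.00°
|D| = √(431² + 4310²) ≈ 4331.5, ∠D ≈ 84.29°
|G| = 100 / 4331.5 ≈ 0.023087
Gain = 20 log₁₀(0.023087) ≈ -32.73 dB
∠G = 0.00° − 84.29° = -84.29°

-32.7 dB, -84.3°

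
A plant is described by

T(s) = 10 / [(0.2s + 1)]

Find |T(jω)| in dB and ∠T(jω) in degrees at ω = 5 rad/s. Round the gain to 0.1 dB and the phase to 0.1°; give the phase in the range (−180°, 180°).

17.0 dB, -45.0°

At ω = 5 rad/s:
pole (1 + j5·0.2) = 1 + j1 → |·| ≈ 1.4142, ∠ ≈ 45.00°
|T| = 10 · 1 / (1.4142) ≈ 7.0711
Gain = 20 log₁₀(7.0711) ≈ 16.99 dB
∠T = (0°) − (45.00°) = -45.00°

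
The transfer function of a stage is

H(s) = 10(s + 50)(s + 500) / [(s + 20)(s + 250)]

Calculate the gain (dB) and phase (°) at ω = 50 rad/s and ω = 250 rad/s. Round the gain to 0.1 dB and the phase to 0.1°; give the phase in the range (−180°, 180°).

At s = jω = j50:
zero (s+50): 50 + j50 → |·| = √(50²+50²) = √5000 ≈ 70.711, ∠ = arctan(50/50) ≈ 45.00°
zero (s+500): 500 + j50 → |·| = √(500²+50²) = √252500 ≈ 502.49, ∠ = arctan(50/500) ≈ 5.71°
pole (s+20): 20 + j50 → |·| = √(20²+50²) = √2900 ≈ 53.852, ∠ = arctan(50/20) ≈ 68.20°
pole (s+250): 250 + j50 → |·| = √(250²+50²) = √65000 ≈ 254.95, ∠ = arctan(50/250) ≈ 11.31°
|H| = 10 · 35532 / 13730 ≈ 25.879
Gain = 20 log₁₀(25.879) ≈ 28.26 dB
∠H = 50.71° − 79.51° = -28.80°

At s = jω = j250:
zero (s+50): 50 + j250 → |·| = √(50²+250²) = √65000 ≈ 254.95, ∠ = arctan(250/50) ≈ 78.69°
zero (s+500): 500 + j250 → |·| = √(500²+250²) = √312500 ≈ 559.02, ∠ = arctan(250/500) ≈ 26.57°
pole (s+20): 20 + j250 → |·| = √(20²+250²) = √62900 ≈ 250.8, ∠ = arctan(250/20) ≈ 85.43°
pole (s+250): 250 + j250 → |·| = √(250²+250²) = √125000 ≈ 353.55, ∠ = arctan(250/250) ≈ 45.00°
|H| = 10 · 1.4252e+05 / 88670 ≈ 16.073
Gain = 20 log₁₀(16.073) ≈ 24.12 dB
∠H = 105.26° − 130.43° = -25.17°

ω = 50: 28.3 dB, -28.8°; ω = 250: 24.1 dB, -25.2°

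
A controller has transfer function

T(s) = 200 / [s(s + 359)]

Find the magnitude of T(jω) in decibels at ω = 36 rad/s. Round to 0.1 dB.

-36.3 dB

At s = jω = j36:
pole (s+359): 359 + j36 → |·| = √(359²+36²) = √130177 ≈ 360.8, ∠ = arctan(36/359) ≈ 5.73°
pole at origin: |s| = 36, ∠ = 90.00° (in denominator)
|T| = 200 / 12989 ≈ 0.015398
Gain = 20 log₁₀(0.015398) ≈ -36.25 dB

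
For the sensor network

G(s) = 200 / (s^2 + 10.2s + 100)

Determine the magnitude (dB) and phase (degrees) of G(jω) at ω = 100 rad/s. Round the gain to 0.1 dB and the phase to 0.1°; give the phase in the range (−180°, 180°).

At s = jω = j100:
quadratic: (j100)² + 10.2·j100 + 100 = -9900 + j1020 → |·| ≈ 9952.4, ∠ ≈ 174.12°
|G| = 200 / 9952.4 ≈ 0.020096
Gain = 20 log₁₀(0.020096) ≈ -33.94 dB
∠G = 0.00° − 174.12° = -174.12°

-33.9 dB, -174.1°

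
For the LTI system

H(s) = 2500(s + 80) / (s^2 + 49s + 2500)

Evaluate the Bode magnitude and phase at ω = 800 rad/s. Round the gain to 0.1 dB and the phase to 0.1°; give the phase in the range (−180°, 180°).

10.0 dB, -92.2°

At s = jω = j800:
zero (s+80): 80 + j800 → |·| = √(80²+800²) = √646400 ≈ 803.99, ∠ = arctan(800/80) ≈ 84.29°
quadratic: (j800)² + 49·j800 + 2500 = -637500 + j39200 → |·| ≈ 6.387e+05, ∠ ≈ 176.48°
|H| = 2500 · 803.99 / 6.387e+05 ≈ 3.147
Gain = 20 log₁₀(3.147) ≈ 9.96 dB
∠H = 84.29° − 176.48° = -92.19°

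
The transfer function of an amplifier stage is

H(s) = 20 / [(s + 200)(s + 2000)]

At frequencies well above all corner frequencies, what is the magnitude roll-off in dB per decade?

Each pole contributes −20 dB/decade at high frequency; each zero contributes +20 dB/decade.
Net: 0 zero(s) − 2 pole(s) → -40 dB/decade.

-40 dB/decade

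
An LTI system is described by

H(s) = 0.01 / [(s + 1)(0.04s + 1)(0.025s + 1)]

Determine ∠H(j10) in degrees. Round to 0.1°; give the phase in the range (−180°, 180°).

-120.1°

At ω = 10 rad/s:
pole (1 + j10·1) = 1 + j10 → |·| ≈ 10.05, ∠ ≈ 84.29°
pole (1 + j10·0.04) = 1 + j0.4 → |·| ≈ 1.077, ∠ ≈ 21.80°
pole (1 + j10·0.025) = 1 + j0.25 → |·| ≈ 1.0308, ∠ ≈ 14.04°
∠H = (0°) − (84.29° + 21.80° + 14.04°) = -120.13°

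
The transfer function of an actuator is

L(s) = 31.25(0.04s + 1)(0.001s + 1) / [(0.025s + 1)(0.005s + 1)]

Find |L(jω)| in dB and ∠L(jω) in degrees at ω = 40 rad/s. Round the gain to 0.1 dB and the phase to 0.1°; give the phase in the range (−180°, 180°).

32.2 dB, 4.0°

At ω = 40 rad/s:
zero (1 + j40·0.04) = 1 + j1.6 → |·| ≈ 1.8868, ∠ ≈ 57.99°
zero (1 + j40·0.001) = 1 + j0.04 → |·| ≈ 1.0008, ∠ ≈ 2.29°
pole (1 + j40·0.025) = 1 + j1 → |·| ≈ 1.4142, ∠ ≈ 45.00°
pole (1 + j40·0.005) = 1 + j0.2 → |·| ≈ 1.0198, ∠ ≈ 11.31°
|L| = 31.25 · 1.8868 · 1.0008 / (1.4142 · 1.0198) ≈ 40.916
Gain = 20 log₁₀(40.916) ≈ 32.24 dB
∠L = (57.99° + 2.29°) − (45.00° + 11.31°) = 3.97°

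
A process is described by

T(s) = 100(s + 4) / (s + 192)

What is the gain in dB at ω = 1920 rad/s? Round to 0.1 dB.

At s = jω = j1920:
zero (s+4): 4 + j1920 → |·| = √(4²+1920²) = √3686416 ≈ 1920, ∠ = arctan(1920/4) ≈ 89.88°
pole (s+192): 192 + j1920 → |·| = √(192²+1920²) = √3723264 ≈ 1929.6, ∠ = arctan(1920/192) ≈ 84.29°
|T| = 100 · 1920 / 1929.6 ≈ 99.502
Gain = 20 log₁₀(99.502) ≈ 39.96 dB

40.0 dB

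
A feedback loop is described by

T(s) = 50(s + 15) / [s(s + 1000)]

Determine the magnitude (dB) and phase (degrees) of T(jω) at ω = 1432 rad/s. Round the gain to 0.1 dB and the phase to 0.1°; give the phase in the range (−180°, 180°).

-30.9 dB, -55.7°

At s = jω = j1432:
zero (s+15): 15 + j1432 → |·| = √(15²+1432²) = √2050849 ≈ 1432.1, ∠ = arctan(1432/15) ≈ 89.40°
pole (s+1000): 1000 + j1432 → |·| = √(1000²+1432²) = √3050624 ≈ 1746.6, ∠ = arctan(1432/1000) ≈ 55.07°
pole at origin: |s| = 1432, ∠ = 90.00° (in denominator)
|T| = 50 · 1432.1 / 2.5011e+06 ≈ 0.028629
Gain = 20 log₁₀(0.028629) ≈ -30.86 dB
∠T = 89.40° − 145.07° = -55.67°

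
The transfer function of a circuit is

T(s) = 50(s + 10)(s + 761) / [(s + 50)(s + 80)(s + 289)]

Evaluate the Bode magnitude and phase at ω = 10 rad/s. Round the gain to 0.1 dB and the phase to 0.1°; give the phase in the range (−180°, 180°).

-6.9 dB, 25.3°

At s = jω = j10:
zero (s+10): 10 + j10 → |·| = √(10²+10²) = √200 ≈ 14.142, ∠ = arctan(10/10) ≈ 45.00°
zero (s+761): 761 + j10 → |·| = √(761²+10²) = √579221 ≈ 761.07, ∠ = arctan(10/761) ≈ 0.75°
pole (s+50): 50 + j10 → |·| = √(50²+10²) = √2600 ≈ 50.99, ∠ = arctan(10/50) ≈ 11.31°
pole (s+80): 80 + j10 → |·| = √(80²+10²) = √6500 ≈ 80.623, ∠ = arctan(10/80) ≈ 7.13°
pole (s+289): 289 + j10 → |·| = √(289²+10²) = √83621 ≈ 289.17, ∠ = arctan(10/289) ≈ 1.98°
|T| = 50 · 10763 / 1.1888e+06 ≈ 0.45268
Gain = 20 log₁₀(0.45268) ≈ -6.88 dB
∠T = 45.75° − 20.42° = 25.33°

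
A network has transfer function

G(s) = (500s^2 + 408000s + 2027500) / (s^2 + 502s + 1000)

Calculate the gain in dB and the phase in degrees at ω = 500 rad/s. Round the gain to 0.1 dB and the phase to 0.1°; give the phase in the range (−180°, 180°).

56.6 dB, -13.7°

Substitute s = j500:
Numerator: 500(j500)^2 + 408000(j500) + 2027500 = -122972500 + j204000000
Denominator: (j500)^2 + 502(j500) + 1000 = -249000 + j251000
|N| = √(122972500² + 204000000²) ≈ 2.382e+08, ∠N ≈ 121.08°
|D| = √(249000² + 251000²) ≈ 3.5356e+05, ∠D ≈ 134.77°
|G| = 2.382e+08 / 3.5356e+05 ≈ 673.72
Gain = 20 log₁₀(673.72) ≈ 56.57 dB
∠G = 121.08° − 134.77° = -13.69°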